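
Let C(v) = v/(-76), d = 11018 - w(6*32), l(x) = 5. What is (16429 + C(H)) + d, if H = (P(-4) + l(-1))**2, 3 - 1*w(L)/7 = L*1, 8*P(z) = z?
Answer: 8745999/304 ≈ 28770.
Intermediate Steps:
P(z) = z/8
w(L) = 21 - 7*L
H = 81/4 (H = ((1/8)*(-4) + 5)**2 = (-1/2 + 5)**2 = (9/2)**2 = 81/4 ≈ 20.250)
d = 12341 (d = 11018 - (21 - 42*32) = 11018 - (21 - 7*192) = 11018 - (21 - 1344) = 11018 - 1*(-1323) = 11018 + 1323 = 12341)
C(v) = -v/76 (C(v) = v*(-1/76) = -v/76)
(16429 + C(H)) + d = (16429 - 1/76*81/4) + 12341 = (16429 - 81/304) + 12341 = 4994335/304 + 12341 = 8745999/304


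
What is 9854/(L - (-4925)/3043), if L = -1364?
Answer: -29985722/4145727 ≈ -7.2329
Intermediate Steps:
9854/(L - (-4925)/3043) = 9854/(-1364 - (-4925)/3043) = 9854/(-1364 - 1*(-4925/3043)) = 9854/(-1364 + 4925/3043) = 9854/(-4145727/3043) = 9854*(-3043/4145727) = -29985722/4145727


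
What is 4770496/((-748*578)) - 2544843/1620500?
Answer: -157693506607/12510954500 ≈ -12.604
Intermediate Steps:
4770496/((-748*578)) - 2544843/1620500 = 4770496/(-432344) - 2544843*1/1620500 = 4770496*(-1/432344) - 363549/231500 = -596312/54043 - 363549/231500 = -157693506607/12510954500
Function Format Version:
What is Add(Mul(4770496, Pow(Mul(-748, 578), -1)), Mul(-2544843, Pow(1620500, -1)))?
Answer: Rational(-157693506607, 12510954500) ≈ -12.604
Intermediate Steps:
Add(Mul(4770496, Pow(Mul(-748, 578), -1)), Mul(-2544843, Pow(1620500, -1))) = Add(Mul(4770496, Pow(-432344, -1)), Mul(-2544843, Rational(1, 1620500))) = Add(Mul(4770496, Rational(-1, 432344)), Rational(-363549, 231500)) = Add(Rational(-596312, 54043), Rational(-363549, 231500)) = Rational(-157693506607, 12510954500)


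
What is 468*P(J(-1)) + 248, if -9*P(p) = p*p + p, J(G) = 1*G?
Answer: 248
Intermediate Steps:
J(G) = G
P(p) = -p/9 - p**2/9 (P(p) = -(p*p + p)/9 = -(p**2 + p)/9 = -(p + p**2)/9 = -p/9 - p**2/9)
468*P(J(-1)) + 248 = 468*(-1/9*(-1)*(1 - 1)) + 248 = 468*(-1/9*(-1)*0) + 248 = 468*0 + 248 = 0 + 248 = 248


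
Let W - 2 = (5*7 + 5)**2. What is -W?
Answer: -1602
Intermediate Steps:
W = 1602 (W = 2 + (5*7 + 5)**2 = 2 + (35 + 5)**2 = 2 + 40**2 = 2 + 1600 = 1602)
-W = -1*1602 = -1602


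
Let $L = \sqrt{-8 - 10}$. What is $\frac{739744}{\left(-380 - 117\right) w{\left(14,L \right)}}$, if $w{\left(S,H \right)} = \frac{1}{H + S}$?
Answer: $- \frac{1479488}{71} - \frac{2219232 i \sqrt{2}}{497} \approx -20838.0 - 6314.8 i$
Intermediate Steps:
$L = 3 i \sqrt{2}$ ($L = \sqrt{-18} = 3 i \sqrt{2} \approx 4.2426 i$)
$\frac{739744}{\left(-380 - 117\right) w{\left(14,L \right)}} = \frac{739744}{\left(-380 - 117\right) \frac{1}{3 i \sqrt{2} + 14}} = \frac{739744}{\left(-497\right) \frac{1}{14 + 3 i \sqrt{2}}} = 739744 \left(- \frac{2}{71} - \frac{3 i \sqrt{2}}{497}\right) = - \frac{1479488}{71} - \frac{2219232 i \sqrt{2}}{497}$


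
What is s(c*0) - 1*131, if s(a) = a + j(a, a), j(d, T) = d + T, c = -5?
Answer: -131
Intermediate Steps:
j(d, T) = T + d
s(a) = 3*a (s(a) = a + (a + a) = a + 2*a = 3*a)
s(c*0) - 1*131 = 3*(-5*0) - 1*131 = 3*0 - 131 = 0 - 131 = -131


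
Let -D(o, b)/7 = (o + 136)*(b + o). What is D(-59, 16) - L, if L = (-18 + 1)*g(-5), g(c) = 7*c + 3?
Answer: 22633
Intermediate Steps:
D(o, b) = -7*(136 + o)*(b + o) (D(o, b) = -7*(o + 136)*(b + o) = -7*(136 + o)*(b + o))
g(c) = 3 + 7*c
L = 544 (L = (-18 + 1)*(3 + 7*(-5)) = -17*(3 - 35) = -17*(-32) = 544)
D(-59, 16) - L = (-952*16 - 952*(-59) - 7*(-59)² - 7*16*(-59)) - 1*544 = (-15232 + 56168 - 7*3481 + 6608) - 544 = (-15232 + 56168 - 24367 + 6608) - 544 = 23177 - 544 = 22633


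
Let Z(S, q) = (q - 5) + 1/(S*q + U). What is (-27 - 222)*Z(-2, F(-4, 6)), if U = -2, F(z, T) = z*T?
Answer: 331917/46 ≈ 7215.6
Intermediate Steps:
F(z, T) = T*z
Z(S, q) = -5 + q + 1/(-2 + S*q) (Z(S, q) = (q - 5) + 1/(S*q - 2) = (-5 + q) + 1/(-2 + S*q) = -5 + q + 1/(-2 + S*q))
(-27 - 222)*Z(-2, F(-4, 6)) = (-27 - 222)*((11 - 12*(-4) - 2*(6*(-4))² - 5*(-2)*6*(-4))/(-2 - 12*(-4))) = -249*(11 - 2*(-24) - 2*(-24)² - 5*(-2)*(-24))/(-2 - 2*(-24)) = -249*(11 + 48 - 2*576 - 240)/(-2 + 48) = -249*(11 + 48 - 1152 - 240)/46 = -249*(-1333)/46 = -249*(-1333/46) = 331917/46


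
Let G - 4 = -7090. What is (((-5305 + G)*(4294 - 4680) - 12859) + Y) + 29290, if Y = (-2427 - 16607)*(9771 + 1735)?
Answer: -214205847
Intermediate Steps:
G = -7086 (G = 4 - 7090 = -7086)
Y = -219005204 (Y = -19034*11506 = -219005204)
(((-5305 + G)*(4294 - 4680) - 12859) + Y) + 29290 = (((-5305 - 7086)*(4294 - 4680) - 12859) - 219005204) + 29290 = ((-12391*(-386) - 12859) - 219005204) + 29290 = ((4782926 - 12859) - 219005204) + 29290 = (4770067 - 219005204) + 29290 = -214235137 + 29290 = -214205847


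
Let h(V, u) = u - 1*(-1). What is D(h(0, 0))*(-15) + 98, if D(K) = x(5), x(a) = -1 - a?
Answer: 188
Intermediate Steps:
h(V, u) = 1 + u (h(V, u) = u + 1 = 1 + u)
D(K) = -6 (D(K) = -1 - 1*5 = -1 - 5 = -6)
D(h(0, 0))*(-15) + 98 = -6*(-15) + 98 = 90 + 98 = 188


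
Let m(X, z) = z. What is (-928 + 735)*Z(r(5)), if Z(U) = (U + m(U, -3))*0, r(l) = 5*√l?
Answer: 0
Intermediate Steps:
Z(U) = 0 (Z(U) = (U - 3)*0 = (-3 + U)*0 = 0)
(-928 + 735)*Z(r(5)) = (-928 + 735)*0 = -193*0 = 0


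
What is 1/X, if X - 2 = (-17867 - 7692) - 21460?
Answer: -1/47017 ≈ -2.1269e-5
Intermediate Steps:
X = -47017 (X = 2 + ((-17867 - 7692) - 21460) = 2 + (-25559 - 21460) = 2 - 47019 = -47017)
1/X = 1/(-47017) = -1/47017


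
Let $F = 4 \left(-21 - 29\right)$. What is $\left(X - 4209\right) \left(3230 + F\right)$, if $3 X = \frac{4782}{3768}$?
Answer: $- \frac{4004124295}{314} \approx -1.2752 \cdot 10^{7}$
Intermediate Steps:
$X = \frac{797}{1884}$ ($X = \frac{4782 \cdot \frac{1}{3768}}{3} = \frac{1}{3} \cdot \frac{797}{628} = \frac{797}{1884} \approx 0.42304$)
$F = -200$ ($F = 4 \left(-21 - 29\right) = 4 \left(-50\right) = -200$)
$\left(X - 4209\right) \left(3230 + F\right) = \left(\frac{797}{1884} - 4209\right) \left(3230 - 200\right) = \left(- \frac{7928959}{1884}\right) 3030 = - \frac{4004124295}{314}$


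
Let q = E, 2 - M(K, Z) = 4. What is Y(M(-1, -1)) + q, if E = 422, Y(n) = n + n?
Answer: 418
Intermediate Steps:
M(K, Z) = -2 (M(K, Z) = 2 - 1*4 = 2 - 4 = -2)
Y(n) = 2*n
q = 422
Y(M(-1, -1)) + q = 2*(-2) + 422 = -4 + 422 = 418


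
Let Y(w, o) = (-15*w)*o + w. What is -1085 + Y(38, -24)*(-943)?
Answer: -12937159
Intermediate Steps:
Y(w, o) = w - 15*o*w (Y(w, o) = -15*o*w + w = w - 15*o*w)
-1085 + Y(38, -24)*(-943) = -1085 + (38*(1 - 15*(-24)))*(-943) = -1085 + (38*(1 + 360))*(-943) = -1085 + (38*361)*(-943) = -1085 + 13718*(-943) = -1085 - 12936074 = -12937159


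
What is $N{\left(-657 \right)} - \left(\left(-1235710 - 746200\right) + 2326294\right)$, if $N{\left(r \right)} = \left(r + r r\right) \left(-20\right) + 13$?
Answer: $-8964211$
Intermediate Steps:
$N{\left(r \right)} = 13 - 20 r - 20 r^{2}$ ($N{\left(r \right)} = \left(r + r^{2}\right) \left(-20\right) + 13 = \left(- 20 r - 20 r^{2}\right) + 13 = 13 - 20 r - 20 r^{2}$)
$N{\left(-657 \right)} - \left(\left(-1235710 - 746200\right) + 2326294\right) = \left(13 - -13140 - 20 \left(-657\right)^{2}\right) - \left(\left(-1235710 - 746200\right) + 2326294\right) = \left(13 + 13140 - 8632980\right) - \left(-1981910 + 2326294\right) = \left(13 + 13140 - 8632980\right) - 344384 = -8619827 - 344384 = -8964211$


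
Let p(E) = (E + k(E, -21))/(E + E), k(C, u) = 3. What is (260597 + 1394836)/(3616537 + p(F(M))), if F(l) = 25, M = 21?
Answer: 13795275/30137813 ≈ 0.45774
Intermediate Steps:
p(E) = (3 + E)/(2*E) (p(E) = (E + 3)/(E + E) = (3 + E)/((2*E)) = (3 + E)*(1/(2*E)) = (3 + E)/(2*E))
(260597 + 1394836)/(3616537 + p(F(M))) = (260597 + 1394836)/(3616537 + (½)*(3 + 25)/25) = 1655433/(3616537 + (½)*(1/25)*28) = 1655433/(3616537 + 14/25) = 1655433/(90413439/25) = 1655433*(25/90413439) = 13795275/30137813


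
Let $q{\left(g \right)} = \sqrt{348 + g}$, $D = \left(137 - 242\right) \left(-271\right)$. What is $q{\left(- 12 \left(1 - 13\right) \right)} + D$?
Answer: $28455 + 2 \sqrt{123} \approx 28477.0$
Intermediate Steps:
$D = 28455$ ($D = \left(-105\right) \left(-271\right) = 28455$)
$q{\left(- 12 \left(1 - 13\right) \right)} + D = \sqrt{348 - 12 \left(1 - 13\right)} + 28455 = \sqrt{348 - -144} + 28455 = \sqrt{348 + 144} + 28455 = \sqrt{492} + 28455 = 2 \sqrt{123} + 28455 = 28455 + 2 \sqrt{123}$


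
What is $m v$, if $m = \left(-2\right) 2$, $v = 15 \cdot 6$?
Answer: $-360$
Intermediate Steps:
$v = 90$
$m = -4$
$m v = \left(-4\right) 90 = -360$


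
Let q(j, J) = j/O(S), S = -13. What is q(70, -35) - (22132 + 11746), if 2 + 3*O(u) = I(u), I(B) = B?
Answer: -33892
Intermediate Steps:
O(u) = -⅔ + u/3
q(j, J) = -j/5 (q(j, J) = j/(-⅔ + (⅓)*(-13)) = j/(-⅔ - 13/3) = j/(-5) = j*(-⅕) = -j/5)
q(70, -35) - (22132 + 11746) = -⅕*70 - (22132 + 11746) = -14 - 1*33878 = -14 - 33878 = -33892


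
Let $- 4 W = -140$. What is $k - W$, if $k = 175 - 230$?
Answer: $-90$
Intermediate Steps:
$W = 35$ ($W = \left(- \frac{1}{4}\right) \left(-140\right) = 35$)
$k = -55$ ($k = 175 - 230 = -55$)
$k - W = -55 - 35 = -90$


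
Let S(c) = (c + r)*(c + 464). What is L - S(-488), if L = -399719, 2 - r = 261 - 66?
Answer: -416063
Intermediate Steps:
r = -193 (r = 2 - (261 - 66) = 2 - 1*195 = 2 - 195 = -193)
S(c) = (-193 + c)*(464 + c) (S(c) = (c - 193)*(c + 464) = (-193 + c)*(464 + c))
L - S(-488) = -399719 - (-89552 + (-488)**2 + 271*(-488)) = -399719 - (-89552 + 238144 - 132248) = -399719 - 1*16344 = -399719 - 16344 = -416063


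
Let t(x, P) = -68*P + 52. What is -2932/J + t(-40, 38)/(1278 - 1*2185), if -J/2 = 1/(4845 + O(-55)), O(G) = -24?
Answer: 6410303034/907 ≈ 7.0676e+6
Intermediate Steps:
t(x, P) = 52 - 68*P
J = -2/4821 (J = -2/(4845 - 24) = -2/4821 ≈ -0.00041485)
-2932/J + t(-40, 38)/(1278 - 1*2185) = -2932/(-2/4821) + (52 - 68*38)/(1278 - 1*2185) = -2932*(-4821/2) + (52 - 2584)/(1278 - 2185) = 7067586 - 2532/(-907) = 7067586 - 2532*(-1/907) = 7067586 + 2532/907 = 6410303034/907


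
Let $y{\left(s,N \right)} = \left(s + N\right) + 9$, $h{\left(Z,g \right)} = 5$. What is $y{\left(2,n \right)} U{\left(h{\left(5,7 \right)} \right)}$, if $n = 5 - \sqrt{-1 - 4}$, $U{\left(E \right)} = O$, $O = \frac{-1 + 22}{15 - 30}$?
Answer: $- \frac{112}{5} + \frac{7 i \sqrt{5}}{5} \approx -22.4 + 3.1305 i$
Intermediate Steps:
$O = - \frac{7}{5}$ ($O = \frac{21}{-15} = 21 \left(- \frac{1}{15}\right) = - \frac{7}{5} \approx -1.4$)
$U{\left(E \right)} = - \frac{7}{5}$
$n = 5 - i \sqrt{5}$ ($n = 5 - \sqrt{-5} = 5 - i \sqrt{5} \approx 5.0 - 2.2361 i$)
$y{\left(s,N \right)} = 9 + N + s$ ($y{\left(s,N \right)} = \left(N + s\right) + 9 = 9 + N + s$)
$y{\left(2,n \right)} U{\left(h{\left(5,7 \right)} \right)} = \left(9 + \left(5 - i \sqrt{5}\right) + 2\right) \left(- \frac{7}{5}\right) = \left(16 - i \sqrt{5}\right) \left(- \frac{7}{5}\right) = - \frac{112}{5} + \frac{7 i \sqrt{5}}{5}$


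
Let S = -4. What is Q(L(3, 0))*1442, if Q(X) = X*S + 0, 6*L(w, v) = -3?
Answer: 2884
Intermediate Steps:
L(w, v) = -½ (L(w, v) = (⅙)*(-3) = -½)
Q(X) = -4*X (Q(X) = X*(-4) + 0 = -4*X + 0 = -4*X)
Q(L(3, 0))*1442 = -4*(-½)*1442 = 2*1442 = 2884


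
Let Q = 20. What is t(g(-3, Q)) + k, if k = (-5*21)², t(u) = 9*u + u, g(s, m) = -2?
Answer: 11005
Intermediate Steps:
t(u) = 10*u
k = 11025 (k = (-105)² = 11025)
t(g(-3, Q)) + k = 10*(-2) + 11025 = -20 + 11025 = 11005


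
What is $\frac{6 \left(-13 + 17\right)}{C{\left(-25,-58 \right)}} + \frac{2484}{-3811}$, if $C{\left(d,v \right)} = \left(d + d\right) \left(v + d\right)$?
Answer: $- \frac{5108568}{7907825} \approx -0.64601$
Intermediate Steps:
$C{\left(d,v \right)} = 2 d \left(d + v\right)$
$\frac{6 \left(-13 + 17\right)}{C{\left(-25,-58 \right)}} + \frac{2484}{-3811} = \frac{6 \left(-13 + 17\right)}{2 \left(-25\right) \left(-25 - 58\right)} + \frac{2484}{-3811} = \frac{6 \cdot 4}{2 \left(-25\right) \left(-83\right)} + 2484 \left(- \frac{1}{3811}\right) = \frac{24}{4150} - \frac{2484}{3811} = 24 \cdot \frac{1}{4150} - \frac{2484}{3811} = \frac{12}{2075} - \frac{2484}{3811} = - \frac{5108568}{7907825}$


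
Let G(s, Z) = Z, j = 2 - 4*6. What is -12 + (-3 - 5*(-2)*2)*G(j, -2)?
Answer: -46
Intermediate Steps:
j = -22 (j = 2 - 24 = -22)
-12 + (-3 - 5*(-2)*2)*G(j, -2) = -12 + (-3 - 5*(-2)*2)*(-2) = -12 + (-3 + 10*2)*(-2) = -12 + (-3 + 20)*(-2) = -12 + 17*(-2) = -12 - 34 = -46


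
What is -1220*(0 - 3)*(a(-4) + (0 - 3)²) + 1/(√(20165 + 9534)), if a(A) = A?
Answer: 18300 + √29699/29699 ≈ 18300.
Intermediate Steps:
-1220*(0 - 3)*(a(-4) + (0 - 3)²) + 1/(√(20165 + 9534)) = -1220*(0 - 3)*(-4 + (0 - 3)²) + 1/(√(20165 + 9534)) = -(-3660)*(-4 + (-3)²) + 1/(√29699) = -(-3660)*(-4 + 9) + √29699/29699 = -(-3660)*5 + √29699/29699 = -1220*(-15) + √29699/29699 = 18300 + √29699/29699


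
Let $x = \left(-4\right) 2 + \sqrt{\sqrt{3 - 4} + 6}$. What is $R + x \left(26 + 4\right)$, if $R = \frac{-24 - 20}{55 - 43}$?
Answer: $- \frac{731}{3} + 30 \sqrt{6 + i} \approx -169.93 + 6.1027 i$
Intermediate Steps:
$R = - \frac{11}{3}$ ($R = - \frac{44}{12} = \left(-44\right) \frac{1}{12} = - \frac{11}{3} \approx -3.6667$)
$x = -8 + \sqrt{6 + i}$ ($x = -8 + \sqrt{\sqrt{-1} + 6} = -8 + \sqrt{i + 6} = -8 + \sqrt{6 + i} \approx -5.5421 + 0.20342 i$)
$R + x \left(26 + 4\right) = - \frac{11}{3} + \left(-8 + \sqrt{6 + i}\right) \left(26 + 4\right) = - \frac{11}{3} + \left(-8 + \sqrt{6 + i}\right) 30 = - \frac{11}{3} - \left(240 - 30 \sqrt{6 + i}\right) = - \frac{731}{3} + 30 \sqrt{6 + i}$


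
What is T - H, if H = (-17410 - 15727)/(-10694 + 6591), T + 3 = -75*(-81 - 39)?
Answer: 36881554/4103 ≈ 8988.9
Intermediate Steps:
T = 8997 (T = -3 - 75*(-81 - 39) = -3 - 75*(-120) = -3 + 9000 = 8997)
H = 33137/4103 (H = -33137/(-4103) = -33137*(-1/4103) = 33137/4103 ≈ 8.0763)
T - H = 8997 - 1*33137/4103 = 8997 - 33137/4103 = 36881554/4103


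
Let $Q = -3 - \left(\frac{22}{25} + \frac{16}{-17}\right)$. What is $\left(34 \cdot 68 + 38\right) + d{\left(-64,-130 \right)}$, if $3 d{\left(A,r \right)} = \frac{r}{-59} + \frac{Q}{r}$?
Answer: $\frac{22988493691}{9779250} \approx 2350.7$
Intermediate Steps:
$Q = - \frac{1249}{425}$ ($Q = -3 - \left(22 \cdot \frac{1}{25} + 16 \left(- \frac{1}{17}\right)\right) = -3 - \left(\frac{22}{25} - \frac{16}{17}\right) = -3 - - \frac{26}{425} = -3 + \frac{26}{425} = - \frac{1249}{425} \approx -2.9388$)
$d{\left(A,r \right)} = - \frac{1249}{1275 r} - \frac{r}{177}$ ($d{\left(A,r \right)} = \frac{\frac{r}{-59} - \frac{1249}{425 r}}{3} = \frac{r \left(- \frac{1}{59}\right) - \frac{1249}{425 r}}{3} = \frac{- \frac{r}{59} - \frac{1249}{425 r}}{3} = \frac{- \frac{1249}{425 r} - \frac{r}{59}}{3} = - \frac{1249}{1275 r} - \frac{r}{177}$)
$\left(34 \cdot 68 + 38\right) + d{\left(-64,-130 \right)} = \left(34 \cdot 68 + 38\right) - \left(- \frac{130}{177} + \frac{1249}{1275 \left(-130\right)}\right) = \left(2312 + 38\right) + \left(\left(- \frac{1249}{1275}\right) \left(- \frac{1}{130}\right) + \frac{130}{177}\right) = 2350 + \left(\frac{1249}{165750} + \frac{130}{177}\right) = 2350 + \frac{7256191}{9779250} = \frac{22988493691}{9779250}$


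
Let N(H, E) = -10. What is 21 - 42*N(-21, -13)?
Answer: 441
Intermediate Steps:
21 - 42*N(-21, -13) = 21 - 42*(-10) = 21 + 420 = 441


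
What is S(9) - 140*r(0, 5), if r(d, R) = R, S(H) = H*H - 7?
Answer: -626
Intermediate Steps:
S(H) = -7 + H² (S(H) = H² - 7 = -7 + H²)
S(9) - 140*r(0, 5) = (-7 + 9²) - 140*5 = (-7 + 81) - 700 = 74 - 700 = -626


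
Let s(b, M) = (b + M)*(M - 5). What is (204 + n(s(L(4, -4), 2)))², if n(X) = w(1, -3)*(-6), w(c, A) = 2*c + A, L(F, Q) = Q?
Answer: 44100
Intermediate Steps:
s(b, M) = (-5 + M)*(M + b) (s(b, M) = (M + b)*(-5 + M) = (-5 + M)*(M + b))
w(c, A) = A + 2*c
n(X) = 6 (n(X) = (-3 + 2*1)*(-6) = (-3 + 2)*(-6) = -1*(-6) = 6)
(204 + n(s(L(4, -4), 2)))² = (204 + 6)² = 210² = 44100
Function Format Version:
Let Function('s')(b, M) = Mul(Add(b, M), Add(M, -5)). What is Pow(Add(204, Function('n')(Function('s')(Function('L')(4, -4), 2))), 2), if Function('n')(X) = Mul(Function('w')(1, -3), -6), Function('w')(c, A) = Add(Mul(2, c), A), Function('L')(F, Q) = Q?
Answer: 44100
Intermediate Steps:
Function('s')(b, M) = Mul(Add(-5, M), Add(M, b)) (Function('s')(b, M) = Mul(Add(M, b), Add(-5, M)) = Mul(Add(-5, M), Add(M, b)))
Function('w')(c, A) = Add(A, Mul(2, c))
Function('n')(X) = 6 (Function('n')(X) = Mul(Add(-3, Mul(2, 1)), -6) = Mul(Add(-3, 2), -6) = Mul(-1, -6) = 6)
Pow(Add(204, Function('n')(Function('s')(Function('L')(4, -4), 2))), 2) = Pow(Add(204, 6), 2) = Pow(210, 2) = 44100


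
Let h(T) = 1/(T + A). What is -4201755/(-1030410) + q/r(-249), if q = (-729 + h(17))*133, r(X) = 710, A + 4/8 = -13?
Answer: -1614717679/12193185 ≈ -132.43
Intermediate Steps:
A = -27/2 (A = -½ - 13 = -27/2 ≈ -13.500)
h(T) = 1/(-27/2 + T) (h(T) = 1/(T - 27/2) = 1/(-27/2 + T))
q = -96919 (q = (-729 + 2/(-27 + 2*17))*133 = (-729 + 2/(-27 + 34))*133 = (-729 + 2/7)*133 = -5101/7*133 = -96919)
-4201755/(-1030410) + q/r(-249) = -4201755/(-1030410) - 96919/710 = -4201755*(-1/1030410) - 96919*1/710 = 280117/68694 - 96919/710 = -1614717679/12193185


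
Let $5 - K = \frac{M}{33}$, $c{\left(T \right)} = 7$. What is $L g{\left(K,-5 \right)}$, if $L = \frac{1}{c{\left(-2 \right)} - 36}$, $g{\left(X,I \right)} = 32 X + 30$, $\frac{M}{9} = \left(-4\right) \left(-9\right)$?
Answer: $\frac{1366}{319} \approx 4.2821$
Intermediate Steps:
$M = 324$ ($M = 9 \left(\left(-4\right) \left(-9\right)\right) = 9 \cdot 36 = 324$)
$K = - \frac{53}{11}$ ($K = 5 - \frac{324}{33} = 5 - 324 \cdot \frac{1}{33} = 5 - \frac{108}{11} = - \frac{53}{11} \approx -4.8182$)
$g{\left(X,I \right)} = 30 + 32 X$
$L = - \frac{1}{29}$ ($L = \frac{1}{7 - 36} = \frac{1}{-29} = - \frac{1}{29} \approx -0.034483$)
$L g{\left(K,-5 \right)} = - \frac{30 + 32 \left(- \frac{53}{11}\right)}{29} = - \frac{30 - \frac{1696}{11}}{29} = \left(- \frac{1}{29}\right) \left(- \frac{1366}{11}\right) = \frac{1366}{319}$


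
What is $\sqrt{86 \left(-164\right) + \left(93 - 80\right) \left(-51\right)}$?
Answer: $i \sqrt{14767} \approx 121.52 i$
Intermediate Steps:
$\sqrt{86 \left(-164\right) + \left(93 - 80\right) \left(-51\right)} = \sqrt{-14104 + 13 \left(-51\right)} = \sqrt{-14104 - 663} = \sqrt{-14767} = i \sqrt{14767}$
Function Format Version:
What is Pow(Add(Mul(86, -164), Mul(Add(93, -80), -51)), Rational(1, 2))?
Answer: Mul(I, Pow(14767, Rational(1, 2))) ≈ Mul(121.52, I)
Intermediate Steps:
Pow(Add(Mul(86, -164), Mul(Add(93, -80), -51)), Rational(1, 2)) = Pow(Add(-14104, Mul(13, -51)), Rational(1, 2)) = Pow(Add(-14104, -663), Rational(1, 2)) = Pow(-14767, Rational(1, 2)) = Mul(I, Pow(14767, Rational(1, 2)))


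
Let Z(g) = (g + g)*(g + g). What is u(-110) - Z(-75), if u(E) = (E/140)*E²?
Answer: -224050/7 ≈ -32007.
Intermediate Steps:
Z(g) = 4*g² (Z(g) = (2*g)*(2*g) = 4*g²)
u(E) = E³/140 (u(E) = (E*(1/140))*E² = (E/140)*E² = E³/140)
u(-110) - Z(-75) = (1/140)*(-110)³ - 4*(-75)² = (1/140)*(-1331000) - 4*5625 = -66550/7 - 1*22500 = -66550/7 - 22500 = -224050/7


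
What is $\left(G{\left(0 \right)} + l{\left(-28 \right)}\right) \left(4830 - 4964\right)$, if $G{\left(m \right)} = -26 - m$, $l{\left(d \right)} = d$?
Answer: $7236$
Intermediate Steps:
$\left(G{\left(0 \right)} + l{\left(-28 \right)}\right) \left(4830 - 4964\right) = \left(\left(-26 - 0\right) - 28\right) \left(4830 - 4964\right) = \left(\left(-26 + 0\right) - 28\right) \left(-134\right) = \left(-26 - 28\right) \left(-134\right) = \left(-54\right) \left(-134\right) = 7236$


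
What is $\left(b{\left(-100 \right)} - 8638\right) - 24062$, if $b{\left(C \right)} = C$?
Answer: $-32800$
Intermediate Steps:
$\left(b{\left(-100 \right)} - 8638\right) - 24062 = \left(-100 - 8638\right) - 24062 = -8738 - 24062 = -32800$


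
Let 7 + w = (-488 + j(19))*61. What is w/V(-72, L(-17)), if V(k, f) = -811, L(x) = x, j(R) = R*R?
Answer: 7754/811 ≈ 9.5610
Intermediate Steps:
j(R) = R²
w = -7754 (w = -7 + (-488 + 19²)*61 = -7 + (-488 + 361)*61 = -7 - 127*61 = -7 - 7747 = -7754)
w/V(-72, L(-17)) = -7754/(-811) = -7754*(-1/811) = 7754/811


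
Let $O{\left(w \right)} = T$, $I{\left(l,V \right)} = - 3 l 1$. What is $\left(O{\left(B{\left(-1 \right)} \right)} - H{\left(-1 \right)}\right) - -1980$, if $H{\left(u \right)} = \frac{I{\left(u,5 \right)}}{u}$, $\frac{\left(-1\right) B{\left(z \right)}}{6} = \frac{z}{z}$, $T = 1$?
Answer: $1984$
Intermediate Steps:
$I{\left(l,V \right)} = - 3 l$
$B{\left(z \right)} = -6$ ($B{\left(z \right)} = - 6 \frac{z}{z} = \left(-6\right) 1 = -6$)
$H{\left(u \right)} = -3$ ($H{\left(u \right)} = \frac{\left(-3\right) u}{u} = -3$)
$O{\left(w \right)} = 1$
$\left(O{\left(B{\left(-1 \right)} \right)} - H{\left(-1 \right)}\right) - -1980 = \left(1 - -3\right) - -1980 = \left(1 + 3\right) + 1980 = 4 + 1980 = 1984$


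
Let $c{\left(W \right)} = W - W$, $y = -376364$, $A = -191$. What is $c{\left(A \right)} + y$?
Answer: $-376364$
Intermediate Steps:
$c{\left(W \right)} = 0$
$c{\left(A \right)} + y = 0 - 376364 = -376364$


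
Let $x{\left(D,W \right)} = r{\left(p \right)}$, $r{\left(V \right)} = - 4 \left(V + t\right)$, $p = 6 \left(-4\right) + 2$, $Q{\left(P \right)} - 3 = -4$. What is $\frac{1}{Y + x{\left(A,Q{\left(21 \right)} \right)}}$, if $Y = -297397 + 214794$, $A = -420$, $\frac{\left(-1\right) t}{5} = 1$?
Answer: $- \frac{1}{82495} \approx -1.2122 \cdot 10^{-5}$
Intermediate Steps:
$t = -5$ ($t = \left(-5\right) 1 = -5$)
$Q{\left(P \right)} = -1$ ($Q{\left(P \right)} = 3 - 4 = -1$)
$p = -22$ ($p = -24 + 2 = -22$)
$r{\left(V \right)} = 20 - 4 V$ ($r{\left(V \right)} = - 4 \left(V - 5\right) = - 4 \left(-5 + V\right) = 20 - 4 V$)
$x{\left(D,W \right)} = 108$ ($x{\left(D,W \right)} = 20 - -88 = 20 + 88 = 108$)
$Y = -82603$
$\frac{1}{Y + x{\left(A,Q{\left(21 \right)} \right)}} = \frac{1}{-82603 + 108} = \frac{1}{-82495} = - \frac{1}{82495}$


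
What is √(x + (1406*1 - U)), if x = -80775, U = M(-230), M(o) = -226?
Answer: I*√79143 ≈ 281.32*I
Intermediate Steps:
U = -226
√(x + (1406*1 - U)) = √(-80775 + (1406*1 - 1*(-226))) = √(-80775 + (1406 + 226)) = √(-80775 + 1632) = √(-79143) = I*√79143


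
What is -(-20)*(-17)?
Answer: -340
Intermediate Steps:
-(-20)*(-17) = -1*340 = -340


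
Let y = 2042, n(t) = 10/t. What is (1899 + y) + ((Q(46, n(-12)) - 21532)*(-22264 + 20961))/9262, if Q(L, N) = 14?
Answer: 32269748/4631 ≈ 6968.2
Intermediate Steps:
(1899 + y) + ((Q(46, n(-12)) - 21532)*(-22264 + 20961))/9262 = (1899 + 2042) + ((14 - 21532)*(-22264 + 20961))/9262 = 3941 - 21518*(-1303)*(1/9262) = 3941 + 28037954*(1/9262) = 3941 + 14018977/4631 = 32269748/4631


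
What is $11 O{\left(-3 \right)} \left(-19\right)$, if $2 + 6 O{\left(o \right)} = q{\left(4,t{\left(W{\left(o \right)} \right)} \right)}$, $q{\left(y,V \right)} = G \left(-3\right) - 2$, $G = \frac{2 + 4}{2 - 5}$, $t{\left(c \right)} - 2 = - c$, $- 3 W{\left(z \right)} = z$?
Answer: $- \frac{209}{3} \approx -69.667$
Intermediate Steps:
$W{\left(z \right)} = - \frac{z}{3}$
$t{\left(c \right)} = 2 - c$
$G = -2$ ($G = \frac{6}{-3} = 6 \left(- \frac{1}{3}\right) = -2$)
$q{\left(y,V \right)} = 4$ ($q{\left(y,V \right)} = \left(-2\right) \left(-3\right) - 2 = 6 - 2 = 4$)
$O{\left(o \right)} = \frac{1}{3}$ ($O{\left(o \right)} = - \frac{1}{3} + \frac{1}{6} \cdot 4 = - \frac{1}{3} + \frac{2}{3} = \frac{1}{3}$)
$11 O{\left(-3 \right)} \left(-19\right) = 11 \cdot \frac{1}{3} \left(-19\right) = \frac{11}{3} \left(-19\right) = - \frac{209}{3}$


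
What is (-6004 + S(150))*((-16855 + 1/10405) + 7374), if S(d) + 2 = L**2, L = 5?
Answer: 590024477724/10405 ≈ 5.6706e+7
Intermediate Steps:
S(d) = 23 (S(d) = -2 + 5**2 = -2 + 25 = 23)
(-6004 + S(150))*((-16855 + 1/10405) + 7374) = (-6004 + 23)*((-16855 + 1/10405) + 7374) = -5981*((-16855 + 1/10405) + 7374) = -5981*(-175376274/10405 + 7374) = -5981*(-98649804/10405) = 590024477724/10405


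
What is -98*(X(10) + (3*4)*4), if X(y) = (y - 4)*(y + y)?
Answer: -16464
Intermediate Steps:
X(y) = 2*y*(-4 + y) (X(y) = (-4 + y)*(2*y) = 2*y*(-4 + y))
-98*(X(10) + (3*4)*4) = -98*(2*10*(-4 + 10) + (3*4)*4) = -98*(2*10*6 + 12*4) = -98*(120 + 48) = -98*168 = -16464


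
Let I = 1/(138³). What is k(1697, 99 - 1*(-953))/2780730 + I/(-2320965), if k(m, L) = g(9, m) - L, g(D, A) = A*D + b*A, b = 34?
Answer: 541582311859619/20940143523504840 ≈ 0.025863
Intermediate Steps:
I = 1/2628072 ≈ 3.8051e-7
g(D, A) = 34*A + A*D (g(D, A) = A*D + 34*A = 34*A + A*D)
k(m, L) = -L + 43*m (k(m, L) = m*(34 + 9) - L = m*43 - L = 43*m - L = -L + 43*m)
k(1697, 99 - 1*(-953))/2780730 + I/(-2320965) = (-(99 - 1*(-953)) + 43*1697)/2780730 + (1/2628072)/(-2320965) = (-(99 + 953) + 72971)*(1/2780730) + (1/2628072)*(-1/2320965) = (-1*1052 + 72971)*(1/2780730) - 1/6099663129480 = (-1052 + 72971)*(1/2780730) - 1/6099663129480 = 71919*(1/2780730) - 1/6099663129480 = 7991/308970 - 1/6099663129480 = 541582311859619/20940143523504840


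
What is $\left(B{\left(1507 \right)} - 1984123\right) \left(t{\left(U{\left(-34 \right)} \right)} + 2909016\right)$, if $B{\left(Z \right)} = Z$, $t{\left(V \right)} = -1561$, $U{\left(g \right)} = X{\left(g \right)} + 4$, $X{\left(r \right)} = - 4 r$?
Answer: $-5764366802280$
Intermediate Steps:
$U{\left(g \right)} = 4 - 4 g$ ($U{\left(g \right)} = - 4 g + 4 = 4 - 4 g$)
$\left(B{\left(1507 \right)} - 1984123\right) \left(t{\left(U{\left(-34 \right)} \right)} + 2909016\right) = \left(1507 - 1984123\right) \left(-1561 + 2909016\right) = \left(-1982616\right) 2907455 = -5764366802280$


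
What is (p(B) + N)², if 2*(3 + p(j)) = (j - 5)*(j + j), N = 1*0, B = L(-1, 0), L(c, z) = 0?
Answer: 9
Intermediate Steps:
B = 0
N = 0
p(j) = -3 + j*(-5 + j) (p(j) = -3 + ((j - 5)*(j + j))/2 = -3 + ((-5 + j)*(2*j))/2 = -3 + (2*j*(-5 + j))/2 = -3 + j*(-5 + j))
(p(B) + N)² = ((-3 + 0² - 5*0) + 0)² = ((-3 + 0 + 0) + 0)² = (-3 + 0)² = (-3)² = 9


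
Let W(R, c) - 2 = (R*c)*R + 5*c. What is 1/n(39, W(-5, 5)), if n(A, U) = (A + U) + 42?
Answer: 1/233 ≈ 0.0042918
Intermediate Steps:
W(R, c) = 2 + 5*c + c*R**2 (W(R, c) = 2 + ((R*c)*R + 5*c) = 2 + (c*R**2 + 5*c) = 2 + (5*c + c*R**2) = 2 + 5*c + c*R**2)
n(A, U) = 42 + A + U
1/n(39, W(-5, 5)) = 1/(42 + 39 + (2 + 5*5 + 5*(-5)**2)) = 1/(42 + 39 + (2 + 25 + 5*25)) = 1/(42 + 39 + (2 + 25 + 125)) = 1/(42 + 39 + 152) = 1/233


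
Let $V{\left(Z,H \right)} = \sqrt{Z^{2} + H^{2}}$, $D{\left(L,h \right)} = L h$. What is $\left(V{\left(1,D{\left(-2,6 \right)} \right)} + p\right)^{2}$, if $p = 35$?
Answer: $\left(35 + \sqrt{145}\right)^{2} \approx 2212.9$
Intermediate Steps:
$V{\left(Z,H \right)} = \sqrt{H^{2} + Z^{2}}$
$\left(V{\left(1,D{\left(-2,6 \right)} \right)} + p\right)^{2} = \left(\sqrt{\left(\left(-2\right) 6\right)^{2} + 1^{2}} + 35\right)^{2} = \left(\sqrt{\left(-12\right)^{2} + 1} + 35\right)^{2} = \left(\sqrt{144 + 1} + 35\right)^{2} = \left(\sqrt{145} + 35\right)^{2} = \left(35 + \sqrt{145}\right)^{2}$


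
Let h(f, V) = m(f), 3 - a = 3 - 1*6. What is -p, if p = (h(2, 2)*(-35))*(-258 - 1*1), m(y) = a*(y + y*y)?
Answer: -326340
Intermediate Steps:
a = 6 (a = 3 - (3 - 1*6) = 3 - (3 - 6) = 3 - 1*(-3) = 3 + 3 = 6)
m(y) = 6*y + 6*y² (m(y) = 6*(y + y*y) = 6*(y + y²) = 6*y + 6*y²)
h(f, V) = 6*f*(1 + f)
p = 326340 (p = ((6*2*(1 + 2))*(-35))*(-258 - 1*1) = ((6*2*3)*(-35))*(-258 - 1) = (36*(-35))*(-259) = -1260*(-259) = 326340)
-p = -1*326340 = -326340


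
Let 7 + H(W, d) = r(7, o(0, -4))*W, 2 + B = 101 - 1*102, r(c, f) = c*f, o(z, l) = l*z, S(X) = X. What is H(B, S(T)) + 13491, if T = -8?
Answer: 13484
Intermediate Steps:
B = -3 (B = -2 + (101 - 1*102) = -2 + (101 - 102) = -2 - 1 = -3)
H(W, d) = -7 (H(W, d) = -7 + (7*(-4*0))*W = -7 + (7*0)*W = -7 + 0*W = -7 + 0 = -7)
H(B, S(T)) + 13491 = -7 + 13491 = 13484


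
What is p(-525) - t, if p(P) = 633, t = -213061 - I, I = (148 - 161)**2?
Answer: 213863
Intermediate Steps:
I = 169 (I = (-13)**2 = 169)
t = -213230 (t = -213061 - 1*169 = -213061 - 169 = -213230)
p(-525) - t = 633 - 1*(-213230) = 633 + 213230 = 213863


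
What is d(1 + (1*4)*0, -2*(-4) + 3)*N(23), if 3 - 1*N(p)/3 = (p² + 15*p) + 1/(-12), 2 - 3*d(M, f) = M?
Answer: -10451/12 ≈ -870.92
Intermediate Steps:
d(M, f) = ⅔ - M/3
N(p) = 37/4 - 45*p - 3*p² (N(p) = 9 - 3*((p² + 15*p) + 1/(-12)) = 9 - 3*((p² + 15*p) - 1/12) = 9 - 3*(-1/12 + p² + 15*p) = 9 + (¼ - 45*p - 3*p²) = 37/4 - 45*p - 3*p²)
d(1 + (1*4)*0, -2*(-4) + 3)*N(23) = (⅔ - (1 + (1*4)*0)/3)*(37/4 - 45*23 - 3*23²) = (⅔ - (1 + 4*0)/3)*(37/4 - 1035 - 3*529) = (⅔ - (1 + 0)/3)*(37/4 - 1035 - 1587) = (⅔ - ⅓*1)*(-10451/4) = (⅔ - ⅓)*(-10451/4) = (⅓)*(-10451/4) = -10451/12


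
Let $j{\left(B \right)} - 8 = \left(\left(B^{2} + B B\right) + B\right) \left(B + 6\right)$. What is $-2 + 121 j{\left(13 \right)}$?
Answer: $807915$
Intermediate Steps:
$j{\left(B \right)} = 8 + \left(6 + B\right) \left(B + 2 B^{2}\right)$ ($j{\left(B \right)} = 8 + \left(\left(B^{2} + B B\right) + B\right) \left(B + 6\right) = 8 + \left(\left(B^{2} + B^{2}\right) + B\right) \left(6 + B\right) = 8 + \left(2 B^{2} + B\right) \left(6 + B\right) = 8 + \left(B + 2 B^{2}\right) \left(6 + B\right) = 8 + \left(6 + B\right) \left(B + 2 B^{2}\right)$)
$-2 + 121 j{\left(13 \right)} = -2 + 121 \left(8 + 2 \cdot 13^{3} + 6 \cdot 13 + 13 \cdot 13^{2}\right) = -2 + 121 \left(8 + 2 \cdot 2197 + 78 + 13 \cdot 169\right) = -2 + 121 \left(8 + 4394 + 78 + 2197\right) = -2 + 121 \cdot 6677 = -2 + 807917 = 807915$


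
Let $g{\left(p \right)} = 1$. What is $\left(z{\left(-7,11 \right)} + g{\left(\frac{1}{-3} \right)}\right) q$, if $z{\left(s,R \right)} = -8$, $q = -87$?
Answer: $609$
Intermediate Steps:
$\left(z{\left(-7,11 \right)} + g{\left(\frac{1}{-3} \right)}\right) q = \left(-8 + 1\right) \left(-87\right) = \left(-7\right) \left(-87\right) = 609$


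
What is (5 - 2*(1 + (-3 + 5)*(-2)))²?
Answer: 121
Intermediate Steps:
(5 - 2*(1 + (-3 + 5)*(-2)))² = (5 - 2*(1 + 2*(-2)))² = (5 - 2*(1 - 4))² = (5 - 2*(-3))² = (5 + 6)² = 11² = 121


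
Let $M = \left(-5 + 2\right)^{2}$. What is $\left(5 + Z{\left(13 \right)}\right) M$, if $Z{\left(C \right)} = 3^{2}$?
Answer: $126$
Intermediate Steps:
$Z{\left(C \right)} = 9$
$M = 9$ ($M = \left(-3\right)^{2} = 9$)
$\left(5 + Z{\left(13 \right)}\right) M = \left(5 + 9\right) 9 = 14 \cdot 9 = 126$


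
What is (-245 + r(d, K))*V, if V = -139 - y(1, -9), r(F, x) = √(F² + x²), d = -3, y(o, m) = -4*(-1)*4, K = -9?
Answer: 37975 - 465*√10 ≈ 36505.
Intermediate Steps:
y(o, m) = 16 (y(o, m) = 4*4 = 16)
V = -155 (V = -139 - 1*16 = -139 - 16 = -155)
(-245 + r(d, K))*V = (-245 + √((-3)² + (-9)²))*(-155) = (-245 + √(9 + 81))*(-155) = (-245 + √90)*(-155) = (-245 + 3*√10)*(-155) = 37975 - 465*√10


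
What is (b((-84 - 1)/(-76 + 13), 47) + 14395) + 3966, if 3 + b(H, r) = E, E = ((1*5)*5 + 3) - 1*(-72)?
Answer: 18458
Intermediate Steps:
E = 100 (E = (5*5 + 3) + 72 = (25 + 3) + 72 = 28 + 72 = 100)
b(H, r) = 97 (b(H, r) = -3 + 100 = 97)
(b((-84 - 1)/(-76 + 13), 47) + 14395) + 3966 = (97 + 14395) + 3966 = 14492 + 3966 = 18458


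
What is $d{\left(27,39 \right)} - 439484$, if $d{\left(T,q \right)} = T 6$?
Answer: $-439322$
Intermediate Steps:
$d{\left(T,q \right)} = 6 T$
$d{\left(27,39 \right)} - 439484 = 6 \cdot 27 - 439484 = 162 - 439484 = -439322$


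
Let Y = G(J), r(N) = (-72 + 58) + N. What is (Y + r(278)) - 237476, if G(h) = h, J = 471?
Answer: -236741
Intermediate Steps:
r(N) = -14 + N
Y = 471
(Y + r(278)) - 237476 = (471 + (-14 + 278)) - 237476 = (471 + 264) - 237476 = 735 - 237476 = -236741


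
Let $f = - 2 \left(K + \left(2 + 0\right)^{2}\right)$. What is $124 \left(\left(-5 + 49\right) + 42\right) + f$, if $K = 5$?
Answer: $10646$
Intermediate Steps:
$f = -18$ ($f = - 2 \left(5 + \left(2 + 0\right)^{2}\right) = - 2 \left(5 + 2^{2}\right) = - 2 \left(5 + 4\right) = \left(-2\right) 9 = -18$)
$124 \left(\left(-5 + 49\right) + 42\right) + f = 124 \left(\left(-5 + 49\right) + 42\right) - 18 = 124 \left(44 + 42\right) - 18 = 124 \cdot 86 - 18 = 10664 - 18 = 10646$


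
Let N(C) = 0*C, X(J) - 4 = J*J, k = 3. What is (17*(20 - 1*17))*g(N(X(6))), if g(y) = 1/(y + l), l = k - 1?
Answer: 51/2 ≈ 25.500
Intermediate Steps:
X(J) = 4 + J² (X(J) = 4 + J*J = 4 + J²)
l = 2 (l = 3 - 1 = 2)
N(C) = 0
g(y) = 1/(2 + y) (g(y) = 1/(y + 2) = 1/(2 + y))
(17*(20 - 1*17))*g(N(X(6))) = (17*(20 - 1*17))/(2 + 0) = (17*(20 - 17))/2 = (17*3)*(½) = 51*(½) = 51/2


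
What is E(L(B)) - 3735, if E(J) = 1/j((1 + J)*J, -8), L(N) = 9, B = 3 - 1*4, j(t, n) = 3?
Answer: -11204/3 ≈ -3734.7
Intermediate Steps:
B = -1 (B = 3 - 4 = -1)
E(J) = ⅓ (E(J) = 1/3 = ⅓)
E(L(B)) - 3735 = ⅓ - 3735 = -11204/3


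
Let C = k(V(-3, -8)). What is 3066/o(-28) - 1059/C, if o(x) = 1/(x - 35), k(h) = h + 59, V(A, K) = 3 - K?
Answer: -13522119/70 ≈ -1.9317e+5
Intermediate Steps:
k(h) = 59 + h
C = 70 (C = 59 + (3 - 1*(-8)) = 59 + (3 + 8) = 59 + 11 = 70)
o(x) = 1/(-35 + x)
3066/o(-28) - 1059/C = 3066/(1/(-35 - 28)) - 1059/70 = 3066/(1/(-63)) - 1059*1/70 = 3066/(-1/63) - 1059/70 = 3066*(-63) - 1059/70 = -193158 - 1059/70 = -13522119/70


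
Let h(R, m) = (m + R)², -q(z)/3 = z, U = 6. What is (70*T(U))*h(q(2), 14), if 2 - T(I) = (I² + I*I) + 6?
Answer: -340480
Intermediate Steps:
q(z) = -3*z
h(R, m) = (R + m)²
T(I) = -4 - 2*I² (T(I) = 2 - ((I² + I*I) + 6) = 2 - ((I² + I²) + 6) = 2 - (2*I² + 6) = 2 - (6 + 2*I²) = 2 + (-6 - 2*I²) = -4 - 2*I²)
(70*T(U))*h(q(2), 14) = (70*(-4 - 2*6²))*(-3*2 + 14)² = (70*(-4 - 2*36))*(-6 + 14)² = (70*(-4 - 72))*8² = (70*(-76))*64 = -5320*64 = -340480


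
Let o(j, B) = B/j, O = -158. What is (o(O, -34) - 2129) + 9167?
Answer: 556019/79 ≈ 7038.2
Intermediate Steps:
(o(O, -34) - 2129) + 9167 = (-34/(-158) - 2129) + 9167 = (-34*(-1/158) - 2129) + 9167 = (17/79 - 2129) + 9167 = -168174/79 + 9167 = 556019/79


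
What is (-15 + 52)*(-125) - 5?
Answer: -4630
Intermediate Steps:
(-15 + 52)*(-125) - 5 = 37*(-125) - 5 = -4625 - 5 = -4630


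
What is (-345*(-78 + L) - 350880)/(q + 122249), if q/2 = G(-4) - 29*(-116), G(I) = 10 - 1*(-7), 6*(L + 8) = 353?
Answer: -683015/258022 ≈ -2.6471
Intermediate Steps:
L = 305/6 (L = -8 + (⅙)*353 = -8 + 353/6 = 305/6 ≈ 50.833)
G(I) = 17 (G(I) = 10 + 7 = 17)
q = 6762 (q = 2*(17 - 29*(-116)) = 2*(17 + 3364) = 2*3381 = 6762)
(-345*(-78 + L) - 350880)/(q + 122249) = (-345*(-78 + 305/6) - 350880)/(6762 + 122249) = (-345*(-163/6) - 350880)/129011 = (18745/2 - 350880)*(1/129011) = -683015/2*1/129011 = -683015/258022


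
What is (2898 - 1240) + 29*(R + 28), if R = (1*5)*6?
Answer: 3340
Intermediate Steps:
R = 30 (R = 5*6 = 30)
(2898 - 1240) + 29*(R + 28) = (2898 - 1240) + 29*(30 + 28) = 1658 + 29*58 = 1658 + 1682 = 3340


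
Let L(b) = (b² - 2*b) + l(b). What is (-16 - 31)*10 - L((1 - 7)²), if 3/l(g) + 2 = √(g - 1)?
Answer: -52520/31 - 3*√35/31 ≈ -1694.8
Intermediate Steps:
l(g) = 3/(-2 + √(-1 + g)) (l(g) = 3/(-2 + √(g - 1)) = 3/(-2 + √(-1 + g)))
L(b) = b² - 2*b + 3/(-2 + √(-1 + b)) (L(b) = (b² - 2*b) + 3/(-2 + √(-1 + b)) = b² - 2*b + 3/(-2 + √(-1 + b)))
(-16 - 31)*10 - L((1 - 7)²) = (-16 - 31)*10 - (3 + (1 - 7)²*(-2 + (1 - 7)²)*(-2 + √(-1 + (1 - 7)²)))/(-2 + √(-1 + (1 - 7)²)) = -47*10 - (3 + (-6)²*(-2 + (-6)²)*(-2 + √(-1 + (-6)²)))/(-2 + √(-1 + (-6)²)) = -470 - (3 + 36*(-2 + 36)*(-2 + √(-1 + 36)))/(-2 + √(-1 + 36)) = -470 - (3 + 36*34*(-2 + √35))/(-2 + √35) = -470 - (3 + (-2448 + 1224*√35))/(-2 + √35) = -470 - (-2445 + 1224*√35)/(-2 + √35)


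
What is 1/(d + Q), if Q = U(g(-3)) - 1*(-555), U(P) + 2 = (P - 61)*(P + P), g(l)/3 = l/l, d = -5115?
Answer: -1/4910 ≈ -0.00020367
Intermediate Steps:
g(l) = 3 (g(l) = 3*(l/l) = 3*1 = 3)
U(P) = -2 + 2*P*(-61 + P) (U(P) = -2 + (P - 61)*(P + P) = -2 + (-61 + P)*(2*P) = -2 + 2*P*(-61 + P))
Q = 205 (Q = (-2 - 122*3 + 2*3²) - 1*(-555) = (-2 - 366 + 2*9) + 555 = (-2 - 366 + 18) + 555 = -350 + 555 = 205)
1/(d + Q) = 1/(-5115 + 205) = 1/(-4910) = -1/4910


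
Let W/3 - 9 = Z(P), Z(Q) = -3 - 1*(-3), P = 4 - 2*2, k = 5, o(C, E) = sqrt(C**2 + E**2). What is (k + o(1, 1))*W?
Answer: 135 + 27*sqrt(2) ≈ 173.18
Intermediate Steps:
P = 0 (P = 4 - 4 = 0)
Z(Q) = 0 (Z(Q) = -3 + 3 = 0)
W = 27 (W = 27 + 3*0 = 27 + 0 = 27)
(k + o(1, 1))*W = (5 + sqrt(1**2 + 1**2))*27 = (5 + sqrt(1 + 1))*27 = (5 + sqrt(2))*27 = 135 + 27*sqrt(2)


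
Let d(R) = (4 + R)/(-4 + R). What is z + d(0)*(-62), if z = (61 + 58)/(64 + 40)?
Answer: 6567/104 ≈ 63.144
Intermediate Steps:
z = 119/104 ≈ 1.1442
d(R) = (4 + R)/(-4 + R)
z + d(0)*(-62) = 119/104 + ((4 + 0)/(-4 + 0))*(-62) = 119/104 + (4/(-4))*(-62) = 119/104 - 1/4*4*(-62) = 119/104 - 1*(-62) = 119/104 + 62 = 6567/104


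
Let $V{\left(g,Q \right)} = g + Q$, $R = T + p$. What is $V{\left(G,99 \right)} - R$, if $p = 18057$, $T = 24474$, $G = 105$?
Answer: $-42327$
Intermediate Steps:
$R = 42531$ ($R = 24474 + 18057 = 42531$)
$V{\left(g,Q \right)} = Q + g$
$V{\left(G,99 \right)} - R = \left(99 + 105\right) - 42531 = 204 - 42531 = -42327$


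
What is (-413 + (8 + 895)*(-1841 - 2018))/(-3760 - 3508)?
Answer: 1742545/3634 ≈ 479.51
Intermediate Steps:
(-413 + (8 + 895)*(-1841 - 2018))/(-3760 - 3508) = (-413 + 903*(-3859))/(-7268) = (-413 - 3484677)*(-1/7268) = -3485090*(-1/7268) = 1742545/3634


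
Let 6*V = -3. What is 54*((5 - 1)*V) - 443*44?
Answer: -19600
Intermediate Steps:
V = -½ (V = (⅙)*(-3) = -½ ≈ -0.50000)
54*((5 - 1)*V) - 443*44 = 54*((5 - 1)*(-½)) - 443*44 = 54*(4*(-½)) - 19492 = 54*(-2) - 19492 = -108 - 19492 = -19600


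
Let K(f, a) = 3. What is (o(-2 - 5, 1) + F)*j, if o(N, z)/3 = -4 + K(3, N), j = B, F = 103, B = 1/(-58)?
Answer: -50/29 ≈ -1.7241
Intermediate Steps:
B = -1/58 ≈ -0.017241
j = -1/58 ≈ -0.017241
o(N, z) = -3 (o(N, z) = 3*(-4 + 3) = 3*(-1) = -3)
(o(-2 - 5, 1) + F)*j = (-3 + 103)*(-1/58) = 100*(-1/58) = -50/29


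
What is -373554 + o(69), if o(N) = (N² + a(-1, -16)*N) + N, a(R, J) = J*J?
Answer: -351060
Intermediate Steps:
a(R, J) = J²
o(N) = N² + 257*N (o(N) = (N² + (-16)²*N) + N = (N² + 256*N) + N = N² + 257*N)
-373554 + o(69) = -373554 + 69*(257 + 69) = -373554 + 69*326 = -373554 + 22494 = -351060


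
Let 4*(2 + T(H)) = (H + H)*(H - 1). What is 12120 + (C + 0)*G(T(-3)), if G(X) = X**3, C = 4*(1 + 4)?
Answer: 13400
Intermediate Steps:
C = 20 (C = 4*5 = 20)
T(H) = -2 + H*(-1 + H)/2 (T(H) = -2 + ((H + H)*(H - 1))/4 = -2 + ((2*H)*(-1 + H))/4 = -2 + (2*H*(-1 + H))/4 = -2 + H*(-1 + H)/2)
12120 + (C + 0)*G(T(-3)) = 12120 + (20 + 0)*(-2 + (1/2)*(-3)**2 - 1/2*(-3))**3 = 12120 + 20*(-2 + (1/2)*9 + 3/2)**3 = 12120 + 20*(-2 + 9/2 + 3/2)**3 = 12120 + 20*4**3 = 12120 + 20*64 = 12120 + 1280 = 13400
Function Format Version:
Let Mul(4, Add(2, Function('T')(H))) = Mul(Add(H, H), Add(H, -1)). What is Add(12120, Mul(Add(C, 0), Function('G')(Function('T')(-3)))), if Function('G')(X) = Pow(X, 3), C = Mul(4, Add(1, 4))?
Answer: 13400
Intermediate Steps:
C = 20 (C = Mul(4, 5) = 20)
Function('T')(H) = Add(-2, Mul(Rational(1, 2), H, Add(-1, H))) (Function('T')(H) = Add(-2, Mul(Rational(1, 4), Mul(Add(H, H), Add(H, -1)))) = Add(-2, Mul(Rational(1, 4), Mul(Mul(2, H), Add(-1, H)))) = Add(-2, Mul(Rational(1, 4), Mul(2, H, Add(-1, H)))) = Add(-2, Mul(Rational(1, 2), H, Add(-1, H))))
Add(12120, Mul(Add(C, 0), Function('G')(Function('T')(-3)))) = Add(12120, Mul(Add(20, 0), Pow(Add(-2, Mul(Rational(1, 2), Pow(-3, 2)), Mul(Rational(-1, 2), -3)), 3))) = Add(12120, Mul(20, Pow(Add(-2, Mul(Rational(1, 2), 9), Rational(3, 2)), 3))) = Add(12120, Mul(20, Pow(Add(-2, Rational(9, 2), Rational(3, 2)), 3))) = Add(12120, Mul(20, Pow(4, 3))) = Add(12120, Mul(20, 64)) = Add(12120, 1280) = 13400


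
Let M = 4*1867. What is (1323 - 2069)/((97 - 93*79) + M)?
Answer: -373/109 ≈ -3.4220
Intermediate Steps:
M = 7468
(1323 - 2069)/((97 - 93*79) + M) = (1323 - 2069)/((97 - 93*79) + 7468) = -746/((97 - 7347) + 7468) = -746/(-7250 + 7468) = -746/218 = -746*1/218 = -373/109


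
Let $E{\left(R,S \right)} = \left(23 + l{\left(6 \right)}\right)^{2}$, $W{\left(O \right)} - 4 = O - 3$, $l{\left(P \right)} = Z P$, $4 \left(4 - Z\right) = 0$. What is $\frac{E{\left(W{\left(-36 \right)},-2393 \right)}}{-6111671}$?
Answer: $- \frac{2209}{6111671} \approx -0.00036144$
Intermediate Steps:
$Z = 4$ ($Z = 4 - 0 = 4 + 0 = 4$)
$l{\left(P \right)} = 4 P$
$W{\left(O \right)} = 1 + O$ ($W{\left(O \right)} = 4 + \left(O - 3\right) = 4 + \left(-3 + O\right) = 1 + O$)
$E{\left(R,S \right)} = 2209$ ($E{\left(R,S \right)} = \left(23 + 4 \cdot 6\right)^{2} = \left(23 + 24\right)^{2} = 47^{2} = 2209$)
$\frac{E{\left(W{\left(-36 \right)},-2393 \right)}}{-6111671} = \frac{2209}{-6111671} = 2209 \left(- \frac{1}{6111671}\right) = - \frac{2209}{6111671}$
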